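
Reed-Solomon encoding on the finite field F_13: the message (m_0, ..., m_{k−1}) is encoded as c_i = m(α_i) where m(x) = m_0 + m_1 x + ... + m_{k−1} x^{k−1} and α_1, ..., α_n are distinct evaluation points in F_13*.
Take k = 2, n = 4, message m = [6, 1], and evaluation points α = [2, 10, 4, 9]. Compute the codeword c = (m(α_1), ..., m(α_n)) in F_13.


c = [8, 3, 10, 2]

Message polynomial: m(x) = 6 + 1·x (mod 13).
For each evaluation point α_i, compute m(α_i) mod 13:
  α_1 = 2: Horner steps 1 → 8, so m(2) = 8.
  α_2 = 10: Horner steps 1 → 3, so m(10) = 3.
  α_3 = 4: Horner steps 1 → 10, so m(4) = 10.
  α_4 = 9: Horner steps 1 → 2, so m(9) = 2.
Codeword c = [8, 3, 10, 2] ∈ F_13^4.


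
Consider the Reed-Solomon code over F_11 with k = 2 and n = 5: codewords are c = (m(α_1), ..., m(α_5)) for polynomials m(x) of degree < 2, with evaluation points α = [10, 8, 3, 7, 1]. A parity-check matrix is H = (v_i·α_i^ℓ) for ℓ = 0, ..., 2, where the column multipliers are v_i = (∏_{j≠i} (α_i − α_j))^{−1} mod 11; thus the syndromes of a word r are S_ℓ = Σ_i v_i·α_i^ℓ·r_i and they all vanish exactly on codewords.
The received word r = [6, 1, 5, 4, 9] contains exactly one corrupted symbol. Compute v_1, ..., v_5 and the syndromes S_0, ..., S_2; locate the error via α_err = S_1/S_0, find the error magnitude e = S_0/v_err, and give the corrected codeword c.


S = (8, 8, 8), error at position 5, error magnitude e = 9, c = [6, 1, 5, 4, 0].

Step 1: column multipliers v_i = (∏_{j≠i}(α_i − α_j))^{−1} mod 11.
  i = 1 (α = 10): (10−8)(10−3)(10−7)(10−1) = 2·7·3·9 = 378 ≡ 4, so v_1 = 4^{−1} = 3 (mod 11).
  i = 2 (α = 8): (8−10)(8−3)(8−7)(8−1) = (−2)·5·1·7 = −70 ≡ 7, so v_2 = 7^{−1} = 8 (mod 11).
  i = 3 (α = 3): (3−10)(3−8)(3−7)(3−1) = (−7)·(−5)·(−4)·2 = −280 ≡ 6, so v_3 = 6^{−1} = 2 (mod 11).
  i = 4 (α = 7): (7−10)(7−8)(7−3)(7−1) = (−3)·(−1)·4·6 = 72 ≡ 6, so v_4 = 6^{−1} = 2 (mod 11).
  i = 5 (α = 1): (1−10)(1−8)(1−3)(1−7) = (−9)·(−7)·(−2)·(−6) = 756 ≡ 8, so v_5 = 8^{−1} = 7 (mod 11).
  v = [3, 8, 2, 2, 7].
Step 2: syndromes of r = [6, 1, 5, 4, 9] (all sums mod 11).
  S_0 = Σ v_i r_i = 3·6 + 8·1 + 2·5 + 2·4 + 7·9 = 107 ≡ 8.
  S_1 = Σ v_i α_i r_i = 3·10·6 + 8·8·1 + 2·3·5 + 2·7·4 + 7·1·9 = 393 ≡ 8.
  α_i^2 mod 11 = [1, 9, 9, 5, 1].
  S_2 = Σ v_i α_i^2 r_i = 3·1·6 + 8·9·1 + 2·9·5 + 2·5·4 + 7·1·9 = 283 ≡ 8.
  S = (8, 8, 8) ≠ 0, so r is not a codeword (an error is present).
Step 3: locate the error. For a single error e at position i, S_ℓ = v_i·e·α_i^ℓ, so α_err = S_1/S_0.
  S_0^{−1} = 8^{−1} = 7 (mod 11), so α_err = 8·7 = 56 ≡ 1 = α_5. Error position i = 5.
  Consistency check: S_2/S_1 = 8·7 = 56 ≡ 1 = α_err ✓ (single-error assumption holds).
Step 4: error magnitude e = S_0/v_5 = S_0·∏_{j≠5}(α_5 − α_j) = 8·8 = 64 ≡ 9 (mod 11).
Step 5: correct position 5: c_5 = r_5 − e = 9 − 9 ≡ 0 (mod 11). Hence c = [6, 1, 5, 4, 0].
  Check: interpolating c through the α_i gives m(x) = 3 + 8·x (degree < 2) with m(α_i) = c_i for every i, so c is indeed a codeword.


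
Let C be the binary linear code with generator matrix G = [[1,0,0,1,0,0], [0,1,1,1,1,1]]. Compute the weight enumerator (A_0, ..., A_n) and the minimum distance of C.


Weight distribution: A_0 = 1, A_2 = 1, A_5 = 2. Minimum distance d = 2.

Enumerate all 2^2 = 4 messages m ∈ F_2^2.
For each, compute codeword c = mG in F_2^6, then tally its weight.
  m = 00 → c = 000000, weight = 0.
  m = 10 → c = 100100, weight = 2.
  m = 01 → c = 011111, weight = 5.
  m = 11 → c = 111011, weight = 5.
Tally weights:
  weight 0: 1 codewords.
  weight 2: 1 codewords.
  weight 5: 2 codewords.
Minimum distance d = smallest w > 0 with A_w > 0 = 2.
Sanity: Σ A_w = 4 = 2^2 = 4 ✓.


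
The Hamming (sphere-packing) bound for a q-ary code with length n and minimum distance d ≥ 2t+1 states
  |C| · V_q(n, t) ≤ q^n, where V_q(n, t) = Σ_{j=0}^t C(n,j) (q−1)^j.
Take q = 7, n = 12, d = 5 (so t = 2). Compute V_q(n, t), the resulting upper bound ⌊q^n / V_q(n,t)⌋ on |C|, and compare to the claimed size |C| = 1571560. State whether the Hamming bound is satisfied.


V_q(n, t) = 2449, q^n = 13841287201, Hamming bound = 5651811, |C| = 1571560 ≤ bound (satisfied).

Step 1: Compute V_q(n, t) = Σ_{j=0}^2 C(n, j) (q−1)^j.
  j = 0: C(12,0)·(6)^0 = 1·1 = 1.
  j = 1: C(12,1)·(6)^1 = 12·6 = 72.
  j = 2: C(12,2)·(6)^2 = 66·36 = 2376.
  V_q(n, t) = 1 + 72 + 2376 = 2449.
Step 2: q^n = 7^12 = 13841287201.
Step 3: Hamming bound ⌊q^n / V_q(n,t)⌋ = ⌊13841287201/2449⌋ = 5651811.
Step 4: Compare |C| = 1571560 to 5651811: satisfied.
The claimed |C| lies below the Hamming bound.


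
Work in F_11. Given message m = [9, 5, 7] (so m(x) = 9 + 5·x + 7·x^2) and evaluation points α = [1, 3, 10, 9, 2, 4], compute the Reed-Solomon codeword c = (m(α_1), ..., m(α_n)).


c = [10, 10, 0, 5, 3, 9]

Message polynomial: m(x) = 9 + 5·x + 7·x^2 (mod 11).
For each evaluation point α_i, compute m(α_i) mod 11:
  α_1 = 1: Horner steps 7 → 1 → 10, so m(1) = 10.
  α_2 = 3: Horner steps 7 → 4 → 10, so m(3) = 10.
  α_3 = 10: Horner steps 7 → 9 → 0, so m(10) = 0.
  α_4 = 9: Horner steps 7 → 2 → 5, so m(9) = 5.
  α_5 = 2: Horner steps 7 → 8 → 3, so m(2) = 3.
  α_6 = 4: Horner steps 7 → 0 → 9, so m(4) = 9.
Codeword c = [10, 10, 0, 5, 3, 9] ∈ F_11^6.


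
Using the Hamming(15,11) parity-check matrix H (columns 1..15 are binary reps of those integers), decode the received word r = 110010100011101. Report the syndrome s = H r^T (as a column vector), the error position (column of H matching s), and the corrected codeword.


s = (0, 1, 0, 0)^T, error position = 4, corrected codeword c = 110110100011101

Compute s = H r^T mod 2 one row at a time:
  s_1 = 0 + 0 + 0 + 1 + 1 + 1 + 0 + 1 = 4 ≡ 0 (mod 2).
  s_2 = 0 + 1 + 0 + 1 + 1 + 1 + 0 + 1 = 5 ≡ 1 (mod 2).
  s_3 = 1 + 0 + 0 + 1 + 0 + 1 + 0 + 1 = 4 ≡ 0 (mod 2).
  s_4 = 1 + 0 + 1 + 1 + 0 + 1 + 1 + 1 = 6 ≡ 0 (mod 2).
s = (0, 1, 0, 0)^T — this equals column 4 of H (binary 0100), so error is at position 4.
Correct: flip bit 4 of r = 110010100011101 to get c = 110110100011101.


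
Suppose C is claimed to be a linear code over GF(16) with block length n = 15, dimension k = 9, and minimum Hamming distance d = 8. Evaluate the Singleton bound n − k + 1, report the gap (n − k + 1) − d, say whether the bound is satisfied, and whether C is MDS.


Singleton RHS = n − k + 1 = 7, slack = -1, bound violated (no such code; not MDS).

Singleton bound: d ≤ n − k + 1.
Here n = 15, k = 9, so n − k + 1 = 7.
Given d = 8, check d ≤ 7: NO.
Slack = (n − k + 1) − d = -1.
The slack is negative: d = 8 exceeds n − k + 1 = 7 by 1, so the Singleton bound is violated and no linear [15, 9, 8]_16 code can exist. In particular it is not MDS (MDS requires d = n − k + 1 exactly).
Description: the claimed parameters are [15, 9, 8]_16; such a code would be impossible (violates the Singleton bound).


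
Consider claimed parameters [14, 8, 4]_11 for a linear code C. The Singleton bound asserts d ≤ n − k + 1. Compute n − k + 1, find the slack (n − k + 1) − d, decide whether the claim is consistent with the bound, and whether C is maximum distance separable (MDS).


Singleton RHS = n − k + 1 = 7, slack = 3, bound satisfied, not MDS.

Singleton bound: d ≤ n − k + 1.
Here n = 14, k = 8, so n − k + 1 = 7.
Given d = 4, check d ≤ 7: YES.
Slack = (n − k + 1) − d = 3.
The code is NOT MDS (slack = 3 > 0).
Description: the claimed parameters are [14, 8, 4]_11; such a code would be non-MDS.


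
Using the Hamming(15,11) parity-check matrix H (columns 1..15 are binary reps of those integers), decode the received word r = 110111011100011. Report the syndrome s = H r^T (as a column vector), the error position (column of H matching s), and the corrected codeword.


s = (1, 1, 1, 0)^T, error position = 14, corrected codeword c = 110111011100001

Compute s = H r^T mod 2 one row at a time:
  s_1 = 1 + 1 + 1 + 0 + 0 + 0 + 1 + 1 = 5 ≡ 1 (mod 2).
  s_2 = 1 + 1 + 1 + 0 + 0 + 0 + 1 + 1 = 5 ≡ 1 (mod 2).
  s_3 = 1 + 0 + 1 + 0 + 1 + 0 + 1 + 1 = 5 ≡ 1 (mod 2).
  s_4 = 1 + 0 + 1 + 0 + 1 + 0 + 0 + 1 = 4 ≡ 0 (mod 2).
s = (1, 1, 1, 0)^T — this equals column 14 of H (binary 1110), so error is at position 14.
Correct: flip bit 14 of r = 110111011100011 to get c = 110111011100001.


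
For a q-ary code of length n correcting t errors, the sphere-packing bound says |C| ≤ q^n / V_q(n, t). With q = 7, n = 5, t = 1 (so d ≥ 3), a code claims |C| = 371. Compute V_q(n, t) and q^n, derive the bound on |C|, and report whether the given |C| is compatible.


V_q(n, t) = 31, q^n = 16807, Hamming bound = 542, |C| = 371 ≤ bound (satisfied).

Step 1: Compute V_q(n, t) = Σ_{j=0}^1 C(n, j) (q−1)^j.
  j = 0: C(5,0)·(6)^0 = 1·1 = 1.
  j = 1: C(5,1)·(6)^1 = 5·6 = 30.
  V_q(n, t) = 1 + 30 = 31.
Step 2: q^n = 7^5 = 16807.
Step 3: Hamming bound ⌊q^n / V_q(n,t)⌋ = ⌊16807/31⌋ = 542.
Step 4: Compare |C| = 371 to 542: satisfied.
The claimed |C| lies below the Hamming bound.


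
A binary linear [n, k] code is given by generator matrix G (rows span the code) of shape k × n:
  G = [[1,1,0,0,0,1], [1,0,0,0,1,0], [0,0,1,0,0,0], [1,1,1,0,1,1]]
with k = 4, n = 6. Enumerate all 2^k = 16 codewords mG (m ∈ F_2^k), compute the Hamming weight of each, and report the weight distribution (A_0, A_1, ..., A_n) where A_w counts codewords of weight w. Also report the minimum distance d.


Weight distribution: A_0 = 1, A_1 = 3, A_2 = 4, A_3 = 4, A_4 = 3, A_5 = 1. Minimum distance d = 1.

Enumerate all 2^4 = 16 messages m ∈ F_2^4.
For each, compute codeword c = mG in F_2^6, then tally its weight.
  m = 0000 → c = 000000, weight = 0.
  m = 1000 → c = 110001, weight = 3.
  m = 0100 → c = 100010, weight = 2.
  m = 1100 → c = 010011, weight = 3.
  m = 0010 → c = 001000, weight = 1.
  m = 1010 → c = 111001, weight = 4.
  m = 0110 → c = 101010, weight = 3.
  m = 1110 → c = 011011, weight = 4.
  m = 0001 → c = 111011, weight = 5.
  m = 1001 → c = 001010, weight = 2.
  m = 0101 → c = 011001, weight = 3.
  m = 1101 → c = 101000, weight = 2.
  m = 0011 → c = 110011, weight = 4.
  m = 1011 → c = 000010, weight = 1.
  m = 0111 → c = 010001, weight = 2.
  m = 1111 → c = 100000, weight = 1.
Tally weights:
  weight 0: 1 codewords.
  weight 1: 3 codewords.
  weight 2: 4 codewords.
  weight 3: 4 codewords.
  weight 4: 3 codewords.
  weight 5: 1 codewords.
Minimum distance d = smallest w > 0 with A_w > 0 = 1.
Sanity: Σ A_w = 16 = 2^4 = 16 ✓.


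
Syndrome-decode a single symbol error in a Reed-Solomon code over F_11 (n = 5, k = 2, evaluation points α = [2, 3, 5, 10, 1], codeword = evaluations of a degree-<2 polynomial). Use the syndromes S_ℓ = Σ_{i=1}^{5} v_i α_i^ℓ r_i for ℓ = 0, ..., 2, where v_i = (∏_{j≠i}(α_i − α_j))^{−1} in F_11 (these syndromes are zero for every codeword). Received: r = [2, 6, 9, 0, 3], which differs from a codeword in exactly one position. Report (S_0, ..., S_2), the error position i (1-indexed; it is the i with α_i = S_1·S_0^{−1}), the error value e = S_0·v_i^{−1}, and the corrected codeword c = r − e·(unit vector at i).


S = (4, 8, 5), error at position 1, error magnitude e = 3, c = [10, 6, 9, 0, 3].

Step 1: column multipliers v_i = (∏_{j≠i}(α_i − α_j))^{−1} mod 11.
  i = 1 (α = 2): (2−3)(2−5)(2−10)(2−1) = (−1)·(−3)·(−8)·1 = −24 ≡ 9, so v_1 = 9^{−1} = 5 (mod 11).
  i = 2 (α = 3): (3−2)(3−5)(3−10)(3−1) = 1·(−2)·(−7)·2 = 28 ≡ 6, so v_2 = 6^{−1} = 2 (mod 11).
  i = 3 (α = 5): (5−2)(5−3)(5−10)(5−1) = 3·2·(−5)·4 = −120 ≡ 1, so v_3 = 1^{−1} = 1 (mod 11).
  i = 4 (α = 10): (10−2)(10−3)(10−5)(10−1) = 8·7·5·9 = 2520 ≡ 1, so v_4 = 1^{−1} = 1 (mod 11).
  i = 5 (α = 1): (1−2)(1−3)(1−5)(1−10) = (−1)·(−2)·(−4)·(−9) = 72 ≡ 6, so v_5 = 6^{−1} = 2 (mod 11).
  v = [5, 2, 1, 1, 2].
Step 2: syndromes of r = [2, 6, 9, 0, 3] (all sums mod 11).
  S_0 = Σ v_i r_i = 5·2 + 2·6 + 1·9 + 1·0 + 2·3 = 37 ≡ 4.
  S_1 = Σ v_i α_i r_i = 5·2·2 + 2·3·6 + 1·5·9 + 1·10·0 + 2·1·3 = 107 ≡ 8.
  α_i^2 mod 11 = [4, 9, 3, 1, 1].
  S_2 = Σ v_i α_i^2 r_i = 5·4·2 + 2·9·6 + 1·3·9 + 1·1·0 + 2·1·3 = 181 ≡ 5.
  S = (4, 8, 5) ≠ 0, so r is not a codeword (an error is present).
Step 3: locate the error. For a single error e at position i, S_ℓ = v_i·e·α_i^ℓ, so α_err = S_1/S_0.
  S_0^{−1} = 4^{−1} = 3 (mod 11), so α_err = 8·3 = 24 ≡ 2 = α_1. Error position i = 1.
  Consistency check: S_2/S_1 = 5·7 = 35 ≡ 2 = α_err ✓ (single-error assumption holds).
Step 4: error magnitude e = S_0/v_1 = S_0·∏_{j≠1}(α_1 − α_j) = 4·9 = 36 ≡ 3 (mod 11).
Step 5: correct position 1: c_1 = r_1 − e = 2 − 3 ≡ 10 (mod 11). Hence c = [10, 6, 9, 0, 3].
  Check: interpolating c through the α_i gives m(x) = 7 + 7·x (degree < 2) with m(α_i) = c_i for every i, so c is indeed a codeword.


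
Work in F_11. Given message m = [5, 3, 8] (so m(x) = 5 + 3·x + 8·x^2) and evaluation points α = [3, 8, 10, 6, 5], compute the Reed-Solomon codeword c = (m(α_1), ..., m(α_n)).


c = [9, 2, 10, 3, 0]

Message polynomial: m(x) = 5 + 3·x + 8·x^2 (mod 11).
For each evaluation point α_i, compute m(α_i) mod 11:
  α_1 = 3: Horner steps 8 → 5 → 9, so m(3) = 9.
  α_2 = 8: Horner steps 8 → 1 → 2, so m(8) = 2.
  α_3 = 10: Horner steps 8 → 6 → 10, so m(10) = 10.
  α_4 = 6: Horner steps 8 → 7 → 3, so m(6) = 3.
  α_5 = 5: Horner steps 8 → 10 → 0, so m(5) = 0.
Codeword c = [9, 2, 10, 3, 0] ∈ F_11^5.


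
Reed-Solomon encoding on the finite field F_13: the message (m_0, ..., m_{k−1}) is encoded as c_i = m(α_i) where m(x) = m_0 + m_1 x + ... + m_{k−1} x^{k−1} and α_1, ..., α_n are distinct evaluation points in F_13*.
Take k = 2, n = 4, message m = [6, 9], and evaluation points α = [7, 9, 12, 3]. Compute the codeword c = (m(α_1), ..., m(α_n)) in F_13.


c = [4, 9, 10, 7]

Message polynomial: m(x) = 6 + 9·x (mod 13).
For each evaluation point α_i, compute m(α_i) mod 13:
  α_1 = 7: Horner steps 9 → 4, so m(7) = 4.
  α_2 = 9: Horner steps 9 → 9, so m(9) = 9.
  α_3 = 12: Horner steps 9 → 10, so m(12) = 10.
  α_4 = 3: Horner steps 9 → 7, so m(3) = 7.
Codeword c = [4, 9, 10, 7] ∈ F_13^4.


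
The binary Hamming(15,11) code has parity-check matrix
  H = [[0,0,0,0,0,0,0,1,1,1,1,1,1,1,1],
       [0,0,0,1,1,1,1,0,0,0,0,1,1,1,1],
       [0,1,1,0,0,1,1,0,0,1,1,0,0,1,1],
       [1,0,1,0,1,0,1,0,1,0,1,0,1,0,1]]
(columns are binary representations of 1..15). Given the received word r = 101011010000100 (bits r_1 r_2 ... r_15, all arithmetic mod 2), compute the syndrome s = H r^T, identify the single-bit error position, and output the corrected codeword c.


s = (0, 1, 0, 0)^T, error position = 4, corrected codeword c = 101111010000100

Compute s = H r^T mod 2 one row at a time:
  s_1 = 1 + 0 + 0 + 0 + 0 + 1 + 0 + 0 = 2 ≡ 0 (mod 2).
  s_2 = 0 + 1 + 1 + 0 + 0 + 1 + 0 + 0 = 3 ≡ 1 (mod 2).
  s_3 = 0 + 1 + 1 + 0 + 0 + 0 + 0 + 0 = 2 ≡ 0 (mod 2).
  s_4 = 1 + 1 + 1 + 0 + 0 + 0 + 1 + 0 = 4 ≡ 0 (mod 2).
s = (0, 1, 0, 0)^T — this equals column 4 of H (binary 0100), so error is at position 4.
Correct: flip bit 4 of r = 101011010000100 to get c = 101111010000100.


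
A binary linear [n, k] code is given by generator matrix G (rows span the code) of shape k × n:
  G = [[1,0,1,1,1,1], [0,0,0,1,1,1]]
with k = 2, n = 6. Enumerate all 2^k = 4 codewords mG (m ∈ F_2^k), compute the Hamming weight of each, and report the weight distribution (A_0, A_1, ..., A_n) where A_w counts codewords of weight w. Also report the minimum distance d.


Weight distribution: A_0 = 1, A_2 = 1, A_3 = 1, A_5 = 1. Minimum distance d = 2.

Enumerate all 2^2 = 4 messages m ∈ F_2^2.
For each, compute codeword c = mG in F_2^6, then tally its weight.
  m = 00 → c = 000000, weight = 0.
  m = 10 → c = 101111, weight = 5.
  m = 01 → c = 000111, weight = 3.
  m = 11 → c = 101000, weight = 2.
Tally weights:
  weight 0: 1 codewords.
  weight 2: 1 codewords.
  weight 3: 1 codewords.
  weight 5: 1 codewords.
Minimum distance d = smallest w > 0 with A_w > 0 = 2.
Sanity: Σ A_w = 4 = 2^2 = 4 ✓.


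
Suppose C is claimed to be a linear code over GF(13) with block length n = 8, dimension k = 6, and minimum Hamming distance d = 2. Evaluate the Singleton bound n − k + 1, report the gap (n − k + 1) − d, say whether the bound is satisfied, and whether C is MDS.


Singleton RHS = n − k + 1 = 3, slack = 1, bound satisfied, not MDS.

Singleton bound: d ≤ n − k + 1.
Here n = 8, k = 6, so n − k + 1 = 3.
Given d = 2, check d ≤ 3: YES.
Slack = (n − k + 1) − d = 1.
The code is NOT MDS (slack = 1 > 0).
Description: the claimed parameters are [8, 6, 2]_13; such a code would be non-MDS.


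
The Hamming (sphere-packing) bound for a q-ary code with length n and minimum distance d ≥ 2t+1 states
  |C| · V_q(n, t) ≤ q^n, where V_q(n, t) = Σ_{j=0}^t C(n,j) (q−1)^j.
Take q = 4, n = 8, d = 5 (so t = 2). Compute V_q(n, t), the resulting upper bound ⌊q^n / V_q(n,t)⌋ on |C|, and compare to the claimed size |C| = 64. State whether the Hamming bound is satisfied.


V_q(n, t) = 277, q^n = 65536, Hamming bound = 236, |C| = 64 ≤ bound (satisfied).

Step 1: Compute V_q(n, t) = Σ_{j=0}^2 C(n, j) (q−1)^j.
  j = 0: C(8,0)·(3)^0 = 1·1 = 1.
  j = 1: C(8,1)·(3)^1 = 8·3 = 24.
  j = 2: C(8,2)·(3)^2 = 28·9 = 252.
  V_q(n, t) = 1 + 24 + 252 = 277.
Step 2: q^n = 4^8 = 65536.
Step 3: Hamming bound ⌊q^n / V_q(n,t)⌋ = ⌊65536/277⌋ = 236.
Step 4: Compare |C| = 64 to 236: satisfied.
The claimed |C| lies below the Hamming bound.


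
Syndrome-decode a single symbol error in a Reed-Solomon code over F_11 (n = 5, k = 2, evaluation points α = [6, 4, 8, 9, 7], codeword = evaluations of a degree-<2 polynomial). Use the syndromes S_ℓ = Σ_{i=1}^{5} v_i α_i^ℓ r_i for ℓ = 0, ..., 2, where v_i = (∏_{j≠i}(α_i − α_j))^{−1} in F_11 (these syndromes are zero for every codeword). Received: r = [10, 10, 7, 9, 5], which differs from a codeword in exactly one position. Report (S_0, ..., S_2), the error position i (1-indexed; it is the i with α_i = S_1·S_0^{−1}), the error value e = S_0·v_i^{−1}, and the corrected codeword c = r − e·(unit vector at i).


S = (4, 2, 1), error at position 1, error magnitude e = 7, c = [3, 10, 7, 9, 5].

Step 1: column multipliers v_i = (∏_{j≠i}(α_i − α_j))^{−1} mod 11.
  i = 1 (α = 6): (6−4)(6−8)(6−9)(6−7) = 2·(−2)·(−3)·(−1) = −12 ≡ 10, so v_1 = 10^{−1} = 10 (mod 11).
  i = 2 (α = 4): (4−6)(4−8)(4−9)(4−7) = (−2)·(−4)·(−5)·(−3) = 120 ≡ 10, so v_2 = 10^{−1} = 10 (mod 11).
  i = 3 (α = 8): (8−6)(8−4)(8−9)(8−7) = 2·4·(−1)·1 = −8 ≡ 3, so v_3 = 3^{−1} = 4 (mod 11).
  i = 4 (α = 9): (9−6)(9−4)(9−8)(9−7) = 3·5·1·2 = 30 ≡ 8, so v_4 = 8^{−1} = 7 (mod 11).
  i = 5 (α = 7): (7−6)(7−4)(7−8)(7−9) = 1·3·(−1)·(−2) = 6 ≡ 6, so v_5 = 6^{−1} = 2 (mod 11).
  v = [10, 10, 4, 7, 2].
Step 2: syndromes of r = [10, 10, 7, 9, 5] (all sums mod 11).
  S_0 = Σ v_i r_i = 10·10 + 10·10 + 4·7 + 7·9 + 2·5 = 301 ≡ 4.
  S_1 = Σ v_i α_i r_i = 10·6·10 + 10·4·10 + 4·8·7 + 7·9·9 + 2·7·5 = 1861 ≡ 2.
  α_i^2 mod 11 = [3, 5, 9, 4, 5].
  S_2 = Σ v_i α_i^2 r_i = 10·3·10 + 10·5·10 + 4·9·7 + 7·4·9 + 2·5·5 = 1354 ≡ 1.
  S = (4, 2, 1) ≠ 0, so r is not a codeword (an error is present).
Step 3: locate the error. For a single error e at position i, S_ℓ = v_i·e·α_i^ℓ, so α_err = S_1/S_0.
  S_0^{−1} = 4^{−1} = 3 (mod 11), so α_err = 2·3 = 6 ≡ 6 = α_1. Error position i = 1.
  Consistency check: S_2/S_1 = 1·6 = 6 ≡ 6 = α_err ✓ (single-error assumption holds).
Step 4: error magnitude e = S_0/v_1 = S_0·∏_{j≠1}(α_1 − α_j) = 4·10 = 40 ≡ 7 (mod 11).
Step 5: correct position 1: c_1 = r_1 − e = 10 − 7 ≡ 3 (mod 11). Hence c = [3, 10, 7, 9, 5].
  Check: interpolating c through the α_i gives m(x) = 2 + 2·x (degree < 2) with m(α_i) = c_i for every i, so c is indeed a codeword.


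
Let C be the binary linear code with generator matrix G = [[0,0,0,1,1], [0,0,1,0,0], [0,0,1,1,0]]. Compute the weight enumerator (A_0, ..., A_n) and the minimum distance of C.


Weight distribution: A_0 = 1, A_1 = 3, A_2 = 3, A_3 = 1. Minimum distance d = 1.

Enumerate all 2^3 = 8 messages m ∈ F_2^3.
For each, compute codeword c = mG in F_2^5, then tally its weight.
  m = 000 → c = 00000, weight = 0.
  m = 100 → c = 00011, weight = 2.
  m = 010 → c = 00100, weight = 1.
  m = 110 → c = 00111, weight = 3.
  m = 001 → c = 00110, weight = 2.
  m = 101 → c = 00101, weight = 2.
  m = 011 → c = 00010, weight = 1.
  m = 111 → c = 00001, weight = 1.
Tally weights:
  weight 0: 1 codewords.
  weight 1: 3 codewords.
  weight 2: 3 codewords.
  weight 3: 1 codewords.
Minimum distance d = smallest w > 0 with A_w > 0 = 1.
Sanity: Σ A_w = 8 = 2^3 = 8 ✓.


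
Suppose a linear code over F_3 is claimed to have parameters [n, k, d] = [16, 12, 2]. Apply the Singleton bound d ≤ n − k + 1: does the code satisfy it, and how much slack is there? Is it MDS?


Singleton RHS = n − k + 1 = 5, slack = 3, bound satisfied, not MDS.

Singleton bound: d ≤ n − k + 1.
Here n = 16, k = 12, so n − k + 1 = 5.
Given d = 2, check d ≤ 5: YES.
Slack = (n − k + 1) − d = 3.
The code is NOT MDS (slack = 3 > 0).
Description: the claimed parameters are [16, 12, 2]_3; such a code would be non-MDS.


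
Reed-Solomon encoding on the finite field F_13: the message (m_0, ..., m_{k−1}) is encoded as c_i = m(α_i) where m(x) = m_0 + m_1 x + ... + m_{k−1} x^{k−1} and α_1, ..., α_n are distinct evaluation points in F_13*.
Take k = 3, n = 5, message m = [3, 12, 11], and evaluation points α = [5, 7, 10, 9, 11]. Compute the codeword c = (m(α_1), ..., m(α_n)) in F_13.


c = [0, 2, 1, 1, 10]

Message polynomial: m(x) = 3 + 12·x + 11·x^2 (mod 13).
For each evaluation point α_i, compute m(α_i) mod 13:
  α_1 = 5: Horner steps 11 → 2 → 0, so m(5) = 0.
  α_2 = 7: Horner steps 11 → 11 → 2, so m(7) = 2.
  α_3 = 10: Horner steps 11 → 5 → 1, so m(10) = 1.
  α_4 = 9: Horner steps 11 → 7 → 1, so m(9) = 1.
  α_5 = 11: Horner steps 11 → 3 → 10, so m(11) = 10.
Codeword c = [0, 2, 1, 1, 10] ∈ F_13^5.


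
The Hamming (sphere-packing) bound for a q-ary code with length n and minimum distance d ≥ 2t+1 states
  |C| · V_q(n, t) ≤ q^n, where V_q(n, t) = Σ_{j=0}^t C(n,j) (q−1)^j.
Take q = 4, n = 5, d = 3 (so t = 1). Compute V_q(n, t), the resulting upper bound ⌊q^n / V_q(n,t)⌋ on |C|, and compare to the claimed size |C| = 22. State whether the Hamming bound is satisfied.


V_q(n, t) = 16, q^n = 1024, Hamming bound = 64, |C| = 22 ≤ bound (satisfied).

Step 1: Compute V_q(n, t) = Σ_{j=0}^1 C(n, j) (q−1)^j.
  j = 0: C(5,0)·(3)^0 = 1·1 = 1.
  j = 1: C(5,1)·(3)^1 = 5·3 = 15.
  V_q(n, t) = 1 + 15 = 16.
Step 2: q^n = 4^5 = 1024.
Step 3: Hamming bound ⌊q^n / V_q(n,t)⌋ = ⌊1024/16⌋ = 64.
Step 4: Compare |C| = 22 to 64: satisfied.
The claimed |C| lies below the Hamming bound.


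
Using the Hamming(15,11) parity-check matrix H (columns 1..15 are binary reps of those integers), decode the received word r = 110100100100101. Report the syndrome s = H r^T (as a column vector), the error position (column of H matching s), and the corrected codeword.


s = (1, 0, 0, 0)^T, error position = 8, corrected codeword c = 110100110100101

Compute s = H r^T mod 2 one row at a time:
  s_1 = 0 + 0 + 1 + 0 + 0 + 1 + 0 + 1 = 3 ≡ 1 (mod 2).
  s_2 = 1 + 0 + 0 + 1 + 0 + 1 + 0 + 1 = 4 ≡ 0 (mod 2).
  s_3 = 1 + 0 + 0 + 1 + 1 + 0 + 0 + 1 = 4 ≡ 0 (mod 2).
  s_4 = 1 + 0 + 0 + 1 + 0 + 0 + 1 + 1 = 4 ≡ 0 (mod 2).
s = (1, 0, 0, 0)^T — this equals column 8 of H (binary 1000), so error is at position 8.
Correct: flip bit 8 of r = 110100100100101 to get c = 110100110100101.


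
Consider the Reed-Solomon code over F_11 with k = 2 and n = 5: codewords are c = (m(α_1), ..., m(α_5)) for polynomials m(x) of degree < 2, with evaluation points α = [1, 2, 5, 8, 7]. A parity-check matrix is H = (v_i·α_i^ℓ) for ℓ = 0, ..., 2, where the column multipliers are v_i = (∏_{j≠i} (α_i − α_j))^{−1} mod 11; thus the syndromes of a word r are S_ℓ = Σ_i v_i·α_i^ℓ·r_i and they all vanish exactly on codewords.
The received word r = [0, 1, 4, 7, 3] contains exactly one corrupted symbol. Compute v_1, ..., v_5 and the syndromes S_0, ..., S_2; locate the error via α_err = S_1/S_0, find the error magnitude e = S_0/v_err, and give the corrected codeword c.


S = (5, 2, 3), error at position 5, error magnitude e = 8, c = [0, 1, 4, 7, 6].

Step 1: column multipliers v_i = (∏_{j≠i}(α_i − α_j))^{−1} mod 11.
  i = 1 (α = 1): (1−2)(1−5)(1−8)(1−7) = (−1)·(−4)·(−7)·(−6) = 168 ≡ 3, so v_1 = 3^{−1} = 4 (mod 11).
  i = 2 (α = 2): (2−1)(2−5)(2−8)(2−7) = 1·(−3)·(−6)·(−5) = −90 ≡ 9, so v_2 = 9^{−1} = 5 (mod 11).
  i = 3 (α = 5): (5−1)(5−2)(5−8)(5−7) = 4·3·(−3)·(−2) = 72 ≡ 6, so v_3 = 6^{−1} = 2 (mod 11).
  i = 4 (α = 8): (8−1)(8−2)(8−5)(8−7) = 7·6·3·1 = 126 ≡ 5, so v_4 = 5^{−1} = 9 (mod 11).
  i = 5 (α = 7): (7−1)(7−2)(7−5)(7−8) = 6·5·2·(−1) = −60 ≡ 6, so v_5 = 6^{−1} = 2 (mod 11).
  v = [4, 5, 2, 9, 2].
Step 2: syndromes of r = [0, 1, 4, 7, 3] (all sums mod 11).
  S_0 = Σ v_i r_i = 4·0 + 5·1 + 2·4 + 9·7 + 2·3 = 82 ≡ 5.
  S_1 = Σ v_i α_i r_i = 4·1·0 + 5·2·1 + 2·5·4 + 9·8·7 + 2·7·3 = 596 ≡ 2.
  α_i^2 mod 11 = [1, 4, 3, 9, 5].
  S_2 = Σ v_i α_i^2 r_i = 4·1·0 + 5·4·1 + 2·3·4 + 9·9·7 + 2·5·3 = 641 ≡ 3.
  S = (5, 2, 3) ≠ 0, so r is not a codeword (an error is present).
Step 3: locate the error. For a single error e at position i, S_ℓ = v_i·e·α_i^ℓ, so α_err = S_1/S_0.
  S_0^{−1} = 5^{−1} = 9 (mod 11), so α_err = 2·9 = 18 ≡ 7 = α_5. Error position i = 5.
  Consistency check: S_2/S_1 = 3·6 = 18 ≡ 7 = α_err ✓ (single-error assumption holds).
Step 4: error magnitude e = S_0/v_5 = S_0·∏_{j≠5}(α_5 − α_j) = 5·6 = 30 ≡ 8 (mod 11).
Step 5: correct position 5: c_5 = r_5 − e = 3 − 8 ≡ 6 (mod 11). Hence c = [0, 1, 4, 7, 6].
  Check: interpolating c through the α_i gives m(x) = 10 + 1·x (degree < 2) with m(α_i) = c_i for every i, so c is indeed a codeword.


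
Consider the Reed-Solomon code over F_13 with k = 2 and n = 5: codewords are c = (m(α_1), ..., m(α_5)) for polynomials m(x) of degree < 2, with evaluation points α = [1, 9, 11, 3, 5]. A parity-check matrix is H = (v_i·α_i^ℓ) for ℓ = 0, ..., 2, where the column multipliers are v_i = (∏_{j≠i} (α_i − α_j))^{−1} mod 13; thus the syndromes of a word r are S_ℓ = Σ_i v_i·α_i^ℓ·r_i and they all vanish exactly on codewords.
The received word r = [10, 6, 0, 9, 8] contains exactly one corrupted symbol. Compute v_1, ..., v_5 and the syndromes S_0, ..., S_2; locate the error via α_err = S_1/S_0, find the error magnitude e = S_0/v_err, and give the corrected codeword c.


S = (9, 8, 10), error at position 3, error magnitude e = 8, c = [10, 6, 5, 9, 8].

Step 1: column multipliers v_i = (∏_{j≠i}(α_i − α_j))^{−1} mod 13.
  i = 1 (α = 1): (1−9)(1−11)(1−3)(1−5) = (−8)·(−10)·(−2)·(−4) = 640 ≡ 3, so v_1 = 3^{−1} = 9 (mod 13).
  i = 2 (α = 9): (9−1)(9−11)(9−3)(9−5) = 8·(−2)·6·4 = −384 ≡ 6, so v_2 = 6^{−1} = 11 (mod 13).
  i = 3 (α = 11): (11−1)(11−9)(11−3)(11−5) = 10·2·8·6 = 960 ≡ 11, so v_3 = 11^{−1} = 6 (mod 13).
  i = 4 (α = 3): (3−1)(3−9)(3−11)(3−5) = 2·(−6)·(−8)·(−2) = −192 ≡ 3, so v_4 = 3^{−1} = 9 (mod 13).
  i = 5 (α = 5): (5−1)(5−9)(5−11)(5−3) = 4·(−4)·(−6)·2 = 192 ≡ 10, so v_5 = 10^{−1} = 4 (mod 13).
  v = [9, 11, 6, 9, 4].
Step 2: syndromes of r = [10, 6, 0, 9, 8] (all sums mod 13).
  S_0 = Σ v_i r_i = 9·10 + 11·6 + 6·0 + 9·9 + 4·8 = 269 ≡ 9.
  S_1 = Σ v_i α_i r_i = 9·1·10 + 11·9·6 + 6·11·0 + 9·3·9 + 4·5·8 = 1087 ≡ 8.
  α_i^2 mod 13 = [1, 3, 4, 9, 12].
  S_2 = Σ v_i α_i^2 r_i = 9·1·10 + 11·3·6 + 6·4·0 + 9·9·9 + 4·12·8 = 1401 ≡ 10.
  S = (9, 8, 10) ≠ 0, so r is not a codeword (an error is present).
Step 3: locate the error. For a single error e at position i, S_ℓ = v_i·e·α_i^ℓ, so α_err = S_1/S_0.
  S_0^{−1} = 9^{−1} = 3 (mod 13), so α_err = 8·3 = 24 ≡ 11 = α_3. Error position i = 3.
  Consistency check: S_2/S_1 = 10·5 = 50 ≡ 11 = α_err ✓ (single-error assumption holds).
Step 4: error magnitude e = S_0/v_3 = S_0·∏_{j≠3}(α_3 − α_j) = 9·11 = 99 ≡ 8 (mod 13).
Step 5: correct position 3: c_3 = r_3 − e = 0 − 8 ≡ 5 (mod 13). Hence c = [10, 6, 5, 9, 8].
  Check: interpolating c through the α_i gives m(x) = 4 + 6·x (degree < 2) with m(α_i) = c_i for every i, so c is indeed a codeword.


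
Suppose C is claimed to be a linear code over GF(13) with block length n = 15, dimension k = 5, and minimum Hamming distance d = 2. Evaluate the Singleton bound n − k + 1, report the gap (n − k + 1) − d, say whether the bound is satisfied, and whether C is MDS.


Singleton RHS = n − k + 1 = 11, slack = 9, bound satisfied, not MDS.

Singleton bound: d ≤ n − k + 1.
Here n = 15, k = 5, so n − k + 1 = 11.
Given d = 2, check d ≤ 11: YES.
Slack = (n − k + 1) − d = 9.
The code is NOT MDS (slack = 9 > 0).
Description: the claimed parameters are [15, 5, 2]_13; such a code would be non-MDS.


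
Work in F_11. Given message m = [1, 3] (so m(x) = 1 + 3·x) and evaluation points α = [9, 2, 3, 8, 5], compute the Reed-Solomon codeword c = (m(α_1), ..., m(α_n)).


c = [6, 7, 10, 3, 5]

Message polynomial: m(x) = 1 + 3·x (mod 11).
For each evaluation point α_i, compute m(α_i) mod 11:
  α_1 = 9: Horner steps 3 → 6, so m(9) = 6.
  α_2 = 2: Horner steps 3 → 7, so m(2) = 7.
  α_3 = 3: Horner steps 3 → 10, so m(3) = 10.
  α_4 = 8: Horner steps 3 → 3, so m(8) = 3.
  α_5 = 5: Horner steps 3 → 5, so m(5) = 5.
Codeword c = [6, 7, 10, 3, 5] ∈ F_11^5.


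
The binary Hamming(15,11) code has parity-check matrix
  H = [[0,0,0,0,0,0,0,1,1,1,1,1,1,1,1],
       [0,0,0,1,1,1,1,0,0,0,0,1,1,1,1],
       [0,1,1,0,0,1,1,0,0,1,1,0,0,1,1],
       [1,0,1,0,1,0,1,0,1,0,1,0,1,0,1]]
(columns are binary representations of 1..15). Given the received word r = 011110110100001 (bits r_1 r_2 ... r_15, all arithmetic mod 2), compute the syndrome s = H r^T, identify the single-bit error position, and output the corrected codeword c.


s = (1, 0, 1, 0)^T, error position = 10, corrected codeword c = 011110110000001

Compute s = H r^T mod 2 one row at a time:
  s_1 = 1 + 0 + 1 + 0 + 0 + 0 + 0 + 1 = 3 ≡ 1 (mod 2).
  s_2 = 1 + 1 + 0 + 1 + 0 + 0 + 0 + 1 = 4 ≡ 0 (mod 2).
  s_3 = 1 + 1 + 0 + 1 + 1 + 0 + 0 + 1 = 5 ≡ 1 (mod 2).
  s_4 = 0 + 1 + 1 + 1 + 0 + 0 + 0 + 1 = 4 ≡ 0 (mod 2).
s = (1, 0, 1, 0)^T — this equals column 10 of H (binary 1010), so error is at position 10.
Correct: flip bit 10 of r = 011110110100001 to get c = 011110110000001.


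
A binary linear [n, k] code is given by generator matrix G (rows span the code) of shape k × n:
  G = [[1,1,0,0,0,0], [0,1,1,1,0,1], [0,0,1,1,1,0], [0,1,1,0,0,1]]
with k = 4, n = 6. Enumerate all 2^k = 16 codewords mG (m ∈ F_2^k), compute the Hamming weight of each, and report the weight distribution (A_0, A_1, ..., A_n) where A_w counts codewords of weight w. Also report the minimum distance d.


Weight distribution: A_0 = 1, A_1 = 1, A_2 = 2, A_3 = 6, A_4 = 5, A_5 = 1. Minimum distance d = 1.

Enumerate all 2^4 = 16 messages m ∈ F_2^4.
For each, compute codeword c = mG in F_2^6, then tally its weight.
  m = 0000 → c = 000000, weight = 0.
  m = 1000 → c = 110000, weight = 2.
  m = 0100 → c = 011101, weight = 4.
  m = 1100 → c = 101101, weight = 4.
  m = 0010 → c = 001110, weight = 3.
  m = 1010 → c = 111110, weight = 5.
  m = 0110 → c = 010011, weight = 3.
  m = 1110 → c = 100011, weight = 3.
  m = 0001 → c = 011001, weight = 3.
  m = 1001 → c = 101001, weight = 3.
  m = 0101 → c = 000100, weight = 1.
  m = 1101 → c = 110100, weight = 3.
  m = 0011 → c = 010111, weight = 4.
  m = 1011 → c = 100111, weight = 4.
  m = 0111 → c = 001010, weight = 2.
  m = 1111 → c = 111010, weight = 4.
Tally weights:
  weight 0: 1 codewords.
  weight 1: 1 codewords.
  weight 2: 2 codewords.
  weight 3: 6 codewords.
  weight 4: 5 codewords.
  weight 5: 1 codewords.
Minimum distance d = smallest w > 0 with A_w > 0 = 1.
Sanity: Σ A_w = 16 = 2^4 = 16 ✓.


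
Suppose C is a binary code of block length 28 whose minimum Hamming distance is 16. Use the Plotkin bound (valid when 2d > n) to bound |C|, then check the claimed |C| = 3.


Plotkin bound M ≤ 8; given |C| = 3 ≤ bound (satisfied).

Check applicability: 2d = 32, n = 28.
2d − n = 4 > 0, so Plotkin applies.
Compute d/(2d−n) = 16/4 ≈ 4.0000.
⌊d/(2d−n)⌋ = 4.
Plotkin bound: M ≤ 2·4 = 8.
Given |C| = 3, check: satisfied.
This |C| is below the Plotkin bound.


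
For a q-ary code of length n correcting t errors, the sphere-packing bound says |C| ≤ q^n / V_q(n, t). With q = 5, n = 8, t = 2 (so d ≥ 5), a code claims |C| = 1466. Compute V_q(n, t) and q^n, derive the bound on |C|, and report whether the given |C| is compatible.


V_q(n, t) = 481, q^n = 390625, Hamming bound = 812, |C| = 1466 > bound (violated).

Step 1: Compute V_q(n, t) = Σ_{j=0}^2 C(n, j) (q−1)^j.
  j = 0: C(8,0)·(4)^0 = 1·1 = 1.
  j = 1: C(8,1)·(4)^1 = 8·4 = 32.
  j = 2: C(8,2)·(4)^2 = 28·16 = 448.
  V_q(n, t) = 1 + 32 + 448 = 481.
Step 2: q^n = 5^8 = 390625.
Step 3: Hamming bound ⌊q^n / V_q(n,t)⌋ = ⌊390625/481⌋ = 812.
Step 4: Compare |C| = 1466 to 812: violated.
The claimed |C| lies above the Hamming bound, so no 5-ary code of length 8 with d ≥ 5 can have 1466 codewords.


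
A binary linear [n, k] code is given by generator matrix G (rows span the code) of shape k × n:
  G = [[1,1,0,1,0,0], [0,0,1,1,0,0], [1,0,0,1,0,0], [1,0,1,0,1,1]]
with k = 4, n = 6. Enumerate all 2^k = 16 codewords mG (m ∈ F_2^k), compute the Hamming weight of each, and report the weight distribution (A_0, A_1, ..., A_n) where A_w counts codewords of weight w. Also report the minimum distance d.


Weight distribution: A_0 = 1, A_1 = 1, A_2 = 4, A_3 = 4, A_4 = 3, A_5 = 3. Minimum distance d = 1.

Enumerate all 2^4 = 16 messages m ∈ F_2^4.
For each, compute codeword c = mG in F_2^6, then tally its weight.
  m = 0000 → c = 000000, weight = 0.
  m = 1000 → c = 110100, weight = 3.
  m = 0100 → c = 001100, weight = 2.
  m = 1100 → c = 111000, weight = 3.
  m = 0010 → c = 100100, weight = 2.
  m = 1010 → c = 010000, weight = 1.
  m = 0110 → c = 101000, weight = 2.
  m = 1110 → c = 011100, weight = 3.
  m = 0001 → c = 101011, weight = 4.
  m = 1001 → c = 011111, weight = 5.
  m = 0101 → c = 100111, weight = 4.
  m = 1101 → c = 010011, weight = 3.
  m = 0011 → c = 001111, weight = 4.
  m = 1011 → c = 111011, weight = 5.
  m = 0111 → c = 000011, weight = 2.
  m = 1111 → c = 110111, weight = 5.
Tally weights:
  weight 0: 1 codewords.
  weight 1: 1 codewords.
  weight 2: 4 codewords.
  weight 3: 4 codewords.
  weight 4: 3 codewords.
  weight 5: 3 codewords.
Minimum distance d = smallest w > 0 with A_w > 0 = 1.
Sanity: Σ A_w = 16 = 2^4 = 16 ✓.


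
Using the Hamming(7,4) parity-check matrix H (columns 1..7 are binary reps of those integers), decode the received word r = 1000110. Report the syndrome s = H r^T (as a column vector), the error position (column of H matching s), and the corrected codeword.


s = (0, 1, 0)^T, error position = 2, corrected codeword c = 1100110

Compute s = H r^T mod 2 one row at a time:
  s_1 = 0 + 1 + 1 + 0 = 2 ≡ 0 (mod 2).
  s_2 = 0 + 0 + 1 + 0 = 1 ≡ 1 (mod 2).
  s_3 = 1 + 0 + 1 + 0 = 2 ≡ 0 (mod 2).
s = (0, 1, 0)^T — this equals column 2 of H (binary 010), so error is at position 2.
Correct: flip bit 2 of r = 1000110 to get c = 1100110.


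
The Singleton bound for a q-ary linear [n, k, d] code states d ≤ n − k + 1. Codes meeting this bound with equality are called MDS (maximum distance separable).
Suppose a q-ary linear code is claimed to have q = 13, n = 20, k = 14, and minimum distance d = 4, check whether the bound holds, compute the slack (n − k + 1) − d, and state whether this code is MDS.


Singleton RHS = n − k + 1 = 7, slack = 3, bound satisfied, not MDS.

Singleton bound: d ≤ n − k + 1.
Here n = 20, k = 14, so n − k + 1 = 7.
Given d = 4, check d ≤ 7: YES.
Slack = (n − k + 1) − d = 3.
The code is NOT MDS (slack = 3 > 0).
Description: the claimed parameters are [20, 14, 4]_13; such a code would be non-MDS.


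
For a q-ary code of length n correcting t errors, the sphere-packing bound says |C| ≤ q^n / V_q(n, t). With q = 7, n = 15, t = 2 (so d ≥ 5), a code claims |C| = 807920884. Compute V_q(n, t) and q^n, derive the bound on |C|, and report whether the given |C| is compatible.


V_q(n, t) = 3871, q^n = 4747561509943, Hamming bound = 1226443169, |C| = 807920884 ≤ bound (satisfied).

Step 1: Compute V_q(n, t) = Σ_{j=0}^2 C(n, j) (q−1)^j.
  j = 0: C(15,0)·(6)^0 = 1·1 = 1.
  j = 1: C(15,1)·(6)^1 = 15·6 = 90.
  j = 2: C(15,2)·(6)^2 = 105·36 = 3780.
  V_q(n, t) = 1 + 90 + 3780 = 3871.
Step 2: q^n = 7^15 = 4747561509943.
Step 3: Hamming bound ⌊q^n / V_q(n,t)⌋ = ⌊4747561509943/3871⌋ = 1226443169.
Step 4: Compare |C| = 807920884 to 1226443169: satisfied.
The claimed |C| lies below the Hamming bound.


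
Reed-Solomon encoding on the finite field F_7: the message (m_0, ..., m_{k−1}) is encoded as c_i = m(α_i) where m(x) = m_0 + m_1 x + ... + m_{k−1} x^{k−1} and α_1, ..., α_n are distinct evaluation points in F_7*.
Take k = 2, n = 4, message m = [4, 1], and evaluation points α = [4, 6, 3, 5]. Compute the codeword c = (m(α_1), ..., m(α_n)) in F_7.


c = [1, 3, 0, 2]

Message polynomial: m(x) = 4 + 1·x (mod 7).
For each evaluation point α_i, compute m(α_i) mod 7:
  α_1 = 4: Horner steps 1 → 1, so m(4) = 1.
  α_2 = 6: Horner steps 1 → 3, so m(6) = 3.
  α_3 = 3: Horner steps 1 → 0, so m(3) = 0.
  α_4 = 5: Horner steps 1 → 2, so m(5) = 2.
Codeword c = [1, 3, 0, 2] ∈ F_7^4.


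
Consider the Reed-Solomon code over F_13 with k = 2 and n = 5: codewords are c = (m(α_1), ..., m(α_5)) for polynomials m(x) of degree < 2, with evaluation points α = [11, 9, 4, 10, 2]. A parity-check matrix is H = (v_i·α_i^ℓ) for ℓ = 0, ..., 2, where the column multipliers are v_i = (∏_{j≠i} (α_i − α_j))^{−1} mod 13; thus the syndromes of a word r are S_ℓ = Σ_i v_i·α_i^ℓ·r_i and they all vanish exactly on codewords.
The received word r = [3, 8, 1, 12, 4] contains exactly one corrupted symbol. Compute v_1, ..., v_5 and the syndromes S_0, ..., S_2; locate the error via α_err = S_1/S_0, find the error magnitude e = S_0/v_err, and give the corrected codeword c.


S = (9, 5, 10), error at position 5, error magnitude e = 11, c = [3, 8, 1, 12, 6].

Step 1: column multipliers v_i = (∏_{j≠i}(α_i − α_j))^{−1} mod 13.
  i = 1 (α = 11): (11−9)(11−4)(11−10)(11−2) = 2·7·1·9 = 126 ≡ 9, so v_1 = 9^{−1} = 3 (mod 13).
  i = 2 (α = 9): (9−11)(9−4)(9−10)(9−2) = (−2)·5·(−1)·7 = 70 ≡ 5, so v_2 = 5^{−1} = 8 (mod 13).
  i = 3 (α = 4): (4−11)(4−9)(4−10)(4−2) = (−7)·(−5)·(−6)·2 = −420 ≡ 9, so v_3 = 9^{−1} = 3 (mod 13).
  i = 4 (α = 10): (10−11)(10−9)(10−4)(10−2) = (−1)·1·6·8 = −48 ≡ 4, so v_4 = 4^{−1} = 10 (mod 13).
  i = 5 (α = 2): (2−11)(2−9)(2−4)(2−10) = (−9)·(−7)·(−2)·(−8) = 1008 ≡ 7, so v_5 = 7^{−1} = 2 (mod 13).
  v = [3, 8, 3, 10, 2].
Step 2: syndromes of r = [3, 8, 1, 12, 4] (all sums mod 13).
  S_0 = Σ v_i r_i = 3·3 + 8·8 + 3·1 + 10·12 + 2·4 = 204 ≡ 9.
  S_1 = Σ v_i α_i r_i = 3·11·3 + 8·9·8 + 3·4·1 + 10·10·12 + 2·2·4 = 1903 ≡ 5.
  α_i^2 mod 13 = [4, 3, 3, 9, 4].
  S_2 = Σ v_i α_i^2 r_i = 3·4·3 + 8·3·8 + 3·3·1 + 10·9·12 + 2·4·4 = 1349 ≡ 10.
  S = (9, 5, 10) ≠ 0, so r is not a codeword (an error is present).
Step 3: locate the error. For a single error e at position i, S_ℓ = v_i·e·α_i^ℓ, so α_err = S_1/S_0.
  S_0^{−1} = 9^{−1} = 3 (mod 13), so α_err = 5·3 = 15 ≡ 2 = α_5. Error position i = 5.
  Consistency check: S_2/S_1 = 10·8 = 80 ≡ 2 = α_err ✓ (single-error assumption holds).
Step 4: error magnitude e = S_0/v_5 = S_0·∏_{j≠5}(α_5 − α_j) = 9·7 = 63 ≡ 11 (mod 13).
Step 5: correct position 5: c_5 = r_5 − e = 4 − 11 ≡ 6 (mod 13). Hence c = [3, 8, 1, 12, 6].
  Check: interpolating c through the α_i gives m(x) = 11 + 4·x (degree < 2) with m(α_i) = c_i for every i, so c is indeed a codeword.
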